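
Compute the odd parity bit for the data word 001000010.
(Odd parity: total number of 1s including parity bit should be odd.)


Number of 1s in data: 2
Parity bit: 1

1


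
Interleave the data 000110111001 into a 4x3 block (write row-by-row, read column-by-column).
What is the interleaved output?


Matrix:
  000
  110
  111
  001
Read columns: 011001100011

011001100011


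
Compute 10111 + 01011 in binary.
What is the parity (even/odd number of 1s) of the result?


10111 = 23
01011 = 11
Sum = 34 = 100010
1s count = 2

even parity (2 ones in 100010)


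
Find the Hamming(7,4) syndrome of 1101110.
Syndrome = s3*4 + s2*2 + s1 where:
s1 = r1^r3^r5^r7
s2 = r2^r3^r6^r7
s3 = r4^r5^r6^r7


s1=0, s2=0, s3=1

Syndrome = 4 (error at position 4)


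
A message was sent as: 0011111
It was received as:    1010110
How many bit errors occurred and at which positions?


XOR: 1001001

3 error(s) at position(s): 0, 3, 6


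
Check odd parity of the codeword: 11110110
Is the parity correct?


Number of 1s: 6

No, parity error (6 ones)


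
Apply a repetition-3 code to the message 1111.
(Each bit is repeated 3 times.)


Each bit -> 3 copies

111111111111


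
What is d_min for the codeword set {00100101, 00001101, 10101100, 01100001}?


Comparing all pairs, minimum distance: 2
Can detect 1 errors, correct 0 errors

2


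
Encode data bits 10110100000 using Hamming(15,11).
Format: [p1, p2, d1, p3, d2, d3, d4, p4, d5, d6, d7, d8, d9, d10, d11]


Parity bits: p1=0, p2=0, p3=0, p4=1

001001110100000


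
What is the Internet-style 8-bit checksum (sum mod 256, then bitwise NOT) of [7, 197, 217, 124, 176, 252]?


Sum = 973 mod 256 = 205
Complement = 50

50


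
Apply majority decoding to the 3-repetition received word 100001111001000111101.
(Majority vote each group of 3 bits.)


Groups: 100, 001, 111, 001, 000, 111, 101
Majority votes: 0010011

0010011


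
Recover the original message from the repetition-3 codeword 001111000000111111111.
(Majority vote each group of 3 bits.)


Groups: 001, 111, 000, 000, 111, 111, 111
Majority votes: 0100111

0100111


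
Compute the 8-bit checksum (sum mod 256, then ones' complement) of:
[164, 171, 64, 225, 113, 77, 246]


Sum = 1060 mod 256 = 36
Complement = 219

219


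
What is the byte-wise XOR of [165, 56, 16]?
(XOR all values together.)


XOR chain: 165 ^ 56 ^ 16 = 141

141


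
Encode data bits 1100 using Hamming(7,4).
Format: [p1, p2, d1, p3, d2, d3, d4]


Parity bits: p1=0, p2=1, p3=1

0111100


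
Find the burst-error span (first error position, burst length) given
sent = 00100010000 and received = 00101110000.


XOR: 00001100000

Burst at position 4, length 2


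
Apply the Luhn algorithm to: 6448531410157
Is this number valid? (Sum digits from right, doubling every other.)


Luhn sum = 55
55 mod 10 = 5

Invalid (Luhn sum mod 10 = 5)


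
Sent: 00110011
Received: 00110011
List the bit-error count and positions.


XOR: 00000000

0 errors (received matches sent)


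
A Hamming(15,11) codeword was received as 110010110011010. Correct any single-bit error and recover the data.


Syndrome = 0: no error detected

Data: 01010011010 (no errors)


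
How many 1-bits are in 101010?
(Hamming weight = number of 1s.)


Counting 1s in 101010

3


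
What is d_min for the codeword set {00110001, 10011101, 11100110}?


Comparing all pairs, minimum distance: 4
Can detect 3 errors, correct 1 errors

4


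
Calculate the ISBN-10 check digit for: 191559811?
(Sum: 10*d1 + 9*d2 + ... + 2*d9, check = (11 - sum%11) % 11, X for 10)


Weighted sum: 246
246 mod 11 = 4

Check digit: 7


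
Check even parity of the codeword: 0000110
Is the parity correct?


Number of 1s: 2

Yes, parity is correct (2 ones)


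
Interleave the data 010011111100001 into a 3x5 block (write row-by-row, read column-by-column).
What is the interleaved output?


Matrix:
  01001
  11111
  00001
Read columns: 010110010010111

010110010010111


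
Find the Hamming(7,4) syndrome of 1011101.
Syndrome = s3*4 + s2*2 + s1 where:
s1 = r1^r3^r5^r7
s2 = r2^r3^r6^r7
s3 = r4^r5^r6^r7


s1=0, s2=0, s3=1

Syndrome = 4 (error at position 4)


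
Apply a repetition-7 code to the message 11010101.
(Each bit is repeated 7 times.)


Each bit -> 7 copies

11111111111111000000011111110000000111111100000001111111


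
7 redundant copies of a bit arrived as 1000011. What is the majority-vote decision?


Ones: 3 out of 7
Threshold: 4

0 (3/7 voted 1)


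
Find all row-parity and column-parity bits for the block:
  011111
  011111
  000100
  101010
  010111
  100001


Row parities: 111100
Column parities: 011000

Row P: 111100, Col P: 011000, Corner: 0


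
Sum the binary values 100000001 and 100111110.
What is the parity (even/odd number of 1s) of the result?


100000001 = 257
100111110 = 318
Sum = 575 = 1000111111
1s count = 7

odd parity (7 ones in 1000111111)


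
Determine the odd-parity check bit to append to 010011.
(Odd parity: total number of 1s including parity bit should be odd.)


Number of 1s in data: 3
Parity bit: 0

0


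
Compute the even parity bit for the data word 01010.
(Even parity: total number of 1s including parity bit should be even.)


Number of 1s in data: 2
Parity bit: 0

0


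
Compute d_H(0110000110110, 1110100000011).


XOR: 1000100110101
Count of 1s: 6

6


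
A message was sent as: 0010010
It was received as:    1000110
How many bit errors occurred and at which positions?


XOR: 1010100

3 error(s) at position(s): 0, 2, 4


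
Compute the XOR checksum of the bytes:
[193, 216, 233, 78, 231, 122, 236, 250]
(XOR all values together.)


XOR chain: 193 ^ 216 ^ 233 ^ 78 ^ 231 ^ 122 ^ 236 ^ 250 = 53

53


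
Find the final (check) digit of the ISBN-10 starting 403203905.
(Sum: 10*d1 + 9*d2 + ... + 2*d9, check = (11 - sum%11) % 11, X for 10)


Weighted sum: 139
139 mod 11 = 7

Check digit: 4


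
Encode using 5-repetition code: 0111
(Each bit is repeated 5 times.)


Each bit -> 5 copies

00000111111111111111


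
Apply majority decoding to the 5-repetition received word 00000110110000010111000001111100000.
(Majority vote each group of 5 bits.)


Groups: 00000, 11011, 00000, 10111, 00000, 11111, 00000
Majority votes: 0101010

0101010


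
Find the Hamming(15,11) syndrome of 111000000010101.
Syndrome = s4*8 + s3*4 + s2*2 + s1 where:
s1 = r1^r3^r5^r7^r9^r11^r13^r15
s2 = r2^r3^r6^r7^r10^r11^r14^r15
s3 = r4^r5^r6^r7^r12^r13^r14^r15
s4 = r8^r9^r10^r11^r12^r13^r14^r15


s1=1, s2=0, s3=0, s4=1

Syndrome = 9 (error at position 9)


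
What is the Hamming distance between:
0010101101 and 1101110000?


XOR: 1111011101
Count of 1s: 8

8


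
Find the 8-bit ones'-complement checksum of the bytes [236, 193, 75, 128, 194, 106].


Sum = 932 mod 256 = 164
Complement = 91

91


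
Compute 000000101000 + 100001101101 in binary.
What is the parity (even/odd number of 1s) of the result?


000000101000 = 40
100001101101 = 2157
Sum = 2197 = 100010010101
1s count = 5

odd parity (5 ones in 100010010101)


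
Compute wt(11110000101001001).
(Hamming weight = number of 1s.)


Counting 1s in 11110000101001001

8


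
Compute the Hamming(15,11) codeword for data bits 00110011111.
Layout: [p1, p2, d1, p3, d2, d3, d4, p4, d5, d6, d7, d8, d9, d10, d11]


Parity bits: p1=0, p2=1, p3=0, p4=1

010001110011111


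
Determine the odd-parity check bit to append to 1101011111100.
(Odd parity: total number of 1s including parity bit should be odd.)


Number of 1s in data: 9
Parity bit: 0

0


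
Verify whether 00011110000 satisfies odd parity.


Number of 1s: 4

No, parity error (4 ones)


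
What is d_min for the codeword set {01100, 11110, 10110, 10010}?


Comparing all pairs, minimum distance: 1
Can detect 0 errors, correct 0 errors

1


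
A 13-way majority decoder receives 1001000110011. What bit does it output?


Ones: 6 out of 13
Threshold: 7

0 (6/13 voted 1)


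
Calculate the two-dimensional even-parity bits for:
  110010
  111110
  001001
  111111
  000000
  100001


Row parities: 110000
Column parities: 011011

Row P: 110000, Col P: 011011, Corner: 0


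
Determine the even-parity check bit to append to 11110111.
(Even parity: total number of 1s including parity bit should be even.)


Number of 1s in data: 7
Parity bit: 1

1


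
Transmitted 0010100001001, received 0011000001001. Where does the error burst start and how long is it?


XOR: 0001100000000

Burst at position 3, length 2


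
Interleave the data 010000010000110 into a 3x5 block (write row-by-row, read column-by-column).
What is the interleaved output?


Matrix:
  01000
  00100
  00110
Read columns: 000100011001000

000100011001000


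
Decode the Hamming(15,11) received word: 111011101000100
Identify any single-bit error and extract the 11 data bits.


Syndrome = 0: no error detected

Data: 11111000100 (no errors)


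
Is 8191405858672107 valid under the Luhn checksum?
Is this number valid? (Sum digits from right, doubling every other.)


Luhn sum = 66
66 mod 10 = 6

Invalid (Luhn sum mod 10 = 6)


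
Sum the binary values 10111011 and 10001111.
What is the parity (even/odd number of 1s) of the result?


10111011 = 187
10001111 = 143
Sum = 330 = 101001010
1s count = 4

even parity (4 ones in 101001010)


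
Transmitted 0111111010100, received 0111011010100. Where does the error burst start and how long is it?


XOR: 0000100000000

Burst at position 4, length 1


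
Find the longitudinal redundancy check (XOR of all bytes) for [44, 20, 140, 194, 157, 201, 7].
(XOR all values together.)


XOR chain: 44 ^ 20 ^ 140 ^ 194 ^ 157 ^ 201 ^ 7 = 37

37


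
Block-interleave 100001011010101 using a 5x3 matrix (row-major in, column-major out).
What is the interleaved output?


Matrix:
  100
  001
  011
  010
  101
Read columns: 100010011001101

100010011001101


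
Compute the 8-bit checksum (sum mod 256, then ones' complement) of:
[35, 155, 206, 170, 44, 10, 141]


Sum = 761 mod 256 = 249
Complement = 6

6


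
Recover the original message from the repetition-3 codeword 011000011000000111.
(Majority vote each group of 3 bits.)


Groups: 011, 000, 011, 000, 000, 111
Majority votes: 101001

101001


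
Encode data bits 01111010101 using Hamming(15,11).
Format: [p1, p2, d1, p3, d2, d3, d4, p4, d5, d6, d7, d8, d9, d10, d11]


Parity bits: p1=0, p2=0, p3=1, p4=0

000111101010101


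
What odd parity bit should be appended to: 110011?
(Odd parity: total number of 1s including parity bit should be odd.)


Number of 1s in data: 4
Parity bit: 1

1


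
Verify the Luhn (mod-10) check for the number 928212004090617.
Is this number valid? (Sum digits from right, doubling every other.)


Luhn sum = 58
58 mod 10 = 8

Invalid (Luhn sum mod 10 = 8)


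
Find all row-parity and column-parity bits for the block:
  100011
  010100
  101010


Row parities: 101
Column parities: 011101

Row P: 101, Col P: 011101, Corner: 0


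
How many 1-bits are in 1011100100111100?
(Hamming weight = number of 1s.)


Counting 1s in 1011100100111100

9


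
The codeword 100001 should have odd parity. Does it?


Number of 1s: 2

No, parity error (2 ones)


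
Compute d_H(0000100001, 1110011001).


XOR: 1110111000
Count of 1s: 6

6


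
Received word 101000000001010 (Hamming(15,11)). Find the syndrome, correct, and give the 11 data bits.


Syndrome = 0: no error detected

Data: 10000001010 (no errors)


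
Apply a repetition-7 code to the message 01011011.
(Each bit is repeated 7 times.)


Each bit -> 7 copies

00000001111111000000011111111111111000000011111111111111


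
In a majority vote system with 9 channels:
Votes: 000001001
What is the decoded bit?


Ones: 2 out of 9
Threshold: 5

0 (2/9 voted 1)


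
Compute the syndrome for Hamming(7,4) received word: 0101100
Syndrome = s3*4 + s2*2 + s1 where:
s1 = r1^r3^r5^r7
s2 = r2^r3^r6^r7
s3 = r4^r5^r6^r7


s1=1, s2=1, s3=0

Syndrome = 3 (error at position 3)


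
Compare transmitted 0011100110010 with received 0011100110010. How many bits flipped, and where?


XOR: 0000000000000

0 errors (received matches sent)


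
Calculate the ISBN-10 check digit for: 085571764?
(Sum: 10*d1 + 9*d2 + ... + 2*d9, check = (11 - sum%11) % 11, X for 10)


Weighted sum: 248
248 mod 11 = 6

Check digit: 5


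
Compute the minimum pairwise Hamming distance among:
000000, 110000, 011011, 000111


Comparing all pairs, minimum distance: 2
Can detect 1 errors, correct 0 errors

2


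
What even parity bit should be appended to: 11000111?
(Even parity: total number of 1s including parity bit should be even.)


Number of 1s in data: 5
Parity bit: 1

1


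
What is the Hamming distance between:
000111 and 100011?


XOR: 100100
Count of 1s: 2

2


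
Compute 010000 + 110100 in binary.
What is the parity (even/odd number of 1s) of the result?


010000 = 16
110100 = 52
Sum = 68 = 1000100
1s count = 2

even parity (2 ones in 1000100)


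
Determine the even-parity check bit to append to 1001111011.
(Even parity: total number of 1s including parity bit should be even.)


Number of 1s in data: 7
Parity bit: 1

1


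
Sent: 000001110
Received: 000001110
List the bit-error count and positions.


XOR: 000000000

0 errors (received matches sent)


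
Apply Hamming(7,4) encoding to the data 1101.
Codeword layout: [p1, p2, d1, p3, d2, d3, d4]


Parity bits: p1=1, p2=0, p3=0

1010101


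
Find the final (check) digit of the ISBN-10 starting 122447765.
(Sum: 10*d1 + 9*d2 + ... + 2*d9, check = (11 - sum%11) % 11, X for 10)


Weighted sum: 187
187 mod 11 = 0

Check digit: 0


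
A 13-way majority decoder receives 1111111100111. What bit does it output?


Ones: 11 out of 13
Threshold: 7

1 (11/13 voted 1)


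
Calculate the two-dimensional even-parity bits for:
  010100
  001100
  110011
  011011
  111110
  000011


Row parities: 000010
Column parities: 001101

Row P: 000010, Col P: 001101, Corner: 1


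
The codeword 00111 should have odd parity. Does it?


Number of 1s: 3

Yes, parity is correct (3 ones)


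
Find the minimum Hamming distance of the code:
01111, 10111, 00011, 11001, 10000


Comparing all pairs, minimum distance: 2
Can detect 1 errors, correct 0 errors

2


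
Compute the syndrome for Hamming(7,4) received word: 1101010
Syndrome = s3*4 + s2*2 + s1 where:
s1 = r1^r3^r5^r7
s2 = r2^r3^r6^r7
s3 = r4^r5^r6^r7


s1=1, s2=0, s3=0

Syndrome = 1 (error at position 1)


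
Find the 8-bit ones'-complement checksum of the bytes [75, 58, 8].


Sum = 141 mod 256 = 141
Complement = 114

114


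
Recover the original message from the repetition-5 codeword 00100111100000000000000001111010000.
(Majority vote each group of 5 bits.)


Groups: 00100, 11110, 00000, 00000, 00000, 11110, 10000
Majority votes: 0100010

0100010


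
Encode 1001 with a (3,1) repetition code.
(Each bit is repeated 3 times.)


Each bit -> 3 copies

111000000111


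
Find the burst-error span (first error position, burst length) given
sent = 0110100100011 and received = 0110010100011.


XOR: 0000110000000

Burst at position 4, length 2


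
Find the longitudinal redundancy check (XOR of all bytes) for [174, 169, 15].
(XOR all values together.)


XOR chain: 174 ^ 169 ^ 15 = 8

8


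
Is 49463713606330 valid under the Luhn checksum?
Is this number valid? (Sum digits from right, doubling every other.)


Luhn sum = 64
64 mod 10 = 4

Invalid (Luhn sum mod 10 = 4)


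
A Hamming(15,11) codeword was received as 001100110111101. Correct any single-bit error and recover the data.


Syndrome = 7: error at position 7

Data: 10000111101 (corrected bit 7)


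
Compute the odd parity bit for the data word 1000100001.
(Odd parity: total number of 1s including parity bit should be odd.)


Number of 1s in data: 3
Parity bit: 0

0


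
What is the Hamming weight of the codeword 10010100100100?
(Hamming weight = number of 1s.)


Counting 1s in 10010100100100

5


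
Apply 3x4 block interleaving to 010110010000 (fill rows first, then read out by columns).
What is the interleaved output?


Matrix:
  0101
  1001
  0000
Read columns: 010100000110

010100000110


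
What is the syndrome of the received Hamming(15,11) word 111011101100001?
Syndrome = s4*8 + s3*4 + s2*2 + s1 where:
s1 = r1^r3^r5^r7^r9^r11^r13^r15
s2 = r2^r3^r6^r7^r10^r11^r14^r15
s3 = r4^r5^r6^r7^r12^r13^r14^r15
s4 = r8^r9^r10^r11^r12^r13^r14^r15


s1=0, s2=0, s3=0, s4=1

Syndrome = 8 (error at position 8)


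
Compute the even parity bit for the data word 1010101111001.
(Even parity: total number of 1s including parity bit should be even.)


Number of 1s in data: 8
Parity bit: 0

0


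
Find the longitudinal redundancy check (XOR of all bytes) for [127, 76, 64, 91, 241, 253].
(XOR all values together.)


XOR chain: 127 ^ 76 ^ 64 ^ 91 ^ 241 ^ 253 = 36

36


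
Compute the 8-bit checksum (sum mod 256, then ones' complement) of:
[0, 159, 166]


Sum = 325 mod 256 = 69
Complement = 186

186


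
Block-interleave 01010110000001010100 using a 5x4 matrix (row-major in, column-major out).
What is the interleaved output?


Matrix:
  0101
  0110
  0000
  0101
  0100
Read columns: 00000110110100010010

00000110110100010010


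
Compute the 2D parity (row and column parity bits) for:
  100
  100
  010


Row parities: 111
Column parities: 010

Row P: 111, Col P: 010, Corner: 1


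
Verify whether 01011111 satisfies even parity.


Number of 1s: 6

Yes, parity is correct (6 ones)


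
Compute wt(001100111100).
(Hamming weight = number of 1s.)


Counting 1s in 001100111100

6


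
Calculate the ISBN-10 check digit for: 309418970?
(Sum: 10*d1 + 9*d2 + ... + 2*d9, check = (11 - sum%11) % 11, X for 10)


Weighted sum: 233
233 mod 11 = 2

Check digit: 9


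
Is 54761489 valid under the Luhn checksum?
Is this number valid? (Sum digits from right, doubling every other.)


Luhn sum = 38
38 mod 10 = 8

Invalid (Luhn sum mod 10 = 8)


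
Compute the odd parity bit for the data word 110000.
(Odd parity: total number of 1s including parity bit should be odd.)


Number of 1s in data: 2
Parity bit: 1

1


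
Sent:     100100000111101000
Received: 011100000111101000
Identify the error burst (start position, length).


XOR: 111000000000000000

Burst at position 0, length 3


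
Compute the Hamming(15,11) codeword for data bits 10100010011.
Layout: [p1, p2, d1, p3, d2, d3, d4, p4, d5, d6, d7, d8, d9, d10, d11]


Parity bits: p1=1, p2=1, p3=1, p4=1

111101010010011


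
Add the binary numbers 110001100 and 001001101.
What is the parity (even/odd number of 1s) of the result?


110001100 = 396
001001101 = 77
Sum = 473 = 111011001
1s count = 6

even parity (6 ones in 111011001)


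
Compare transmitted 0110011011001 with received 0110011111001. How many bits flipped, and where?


XOR: 0000000100000

1 error(s) at position(s): 7


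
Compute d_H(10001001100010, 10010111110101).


XOR: 00011110010111
Count of 1s: 8

8


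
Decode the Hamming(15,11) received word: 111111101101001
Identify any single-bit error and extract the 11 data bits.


Syndrome = 0: no error detected

Data: 11111101001 (no errors)


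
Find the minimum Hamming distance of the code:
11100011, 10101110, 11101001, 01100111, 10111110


Comparing all pairs, minimum distance: 1
Can detect 0 errors, correct 0 errors

1


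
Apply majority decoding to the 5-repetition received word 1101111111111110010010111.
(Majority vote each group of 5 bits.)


Groups: 11011, 11111, 11111, 00100, 10111
Majority votes: 11101

11101


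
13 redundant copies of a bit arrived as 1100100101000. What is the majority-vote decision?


Ones: 5 out of 13
Threshold: 7

0 (5/13 voted 1)


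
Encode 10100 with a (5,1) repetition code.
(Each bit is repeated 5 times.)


Each bit -> 5 copies

1111100000111110000000000


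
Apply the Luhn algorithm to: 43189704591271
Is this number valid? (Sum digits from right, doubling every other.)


Luhn sum = 61
61 mod 10 = 1

Invalid (Luhn sum mod 10 = 1)


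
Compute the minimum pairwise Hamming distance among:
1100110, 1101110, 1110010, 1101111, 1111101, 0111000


Comparing all pairs, minimum distance: 1
Can detect 0 errors, correct 0 errors

1


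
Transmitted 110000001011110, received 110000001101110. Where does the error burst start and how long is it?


XOR: 000000000110000

Burst at position 9, length 2


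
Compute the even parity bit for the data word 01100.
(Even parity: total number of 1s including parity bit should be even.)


Number of 1s in data: 2
Parity bit: 0

0


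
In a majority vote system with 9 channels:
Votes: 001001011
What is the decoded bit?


Ones: 4 out of 9
Threshold: 5

0 (4/9 voted 1)


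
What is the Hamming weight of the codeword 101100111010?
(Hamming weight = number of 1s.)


Counting 1s in 101100111010

7


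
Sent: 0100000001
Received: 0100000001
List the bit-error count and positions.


XOR: 0000000000

0 errors (received matches sent)


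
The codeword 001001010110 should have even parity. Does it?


Number of 1s: 5

No, parity error (5 ones)


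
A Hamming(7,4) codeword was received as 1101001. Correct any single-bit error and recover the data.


Syndrome = 0: no error detected

Data: 0001 (no errors)


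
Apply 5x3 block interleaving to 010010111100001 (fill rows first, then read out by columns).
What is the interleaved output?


Matrix:
  010
  010
  111
  100
  001
Read columns: 001101110000101

001101110000101


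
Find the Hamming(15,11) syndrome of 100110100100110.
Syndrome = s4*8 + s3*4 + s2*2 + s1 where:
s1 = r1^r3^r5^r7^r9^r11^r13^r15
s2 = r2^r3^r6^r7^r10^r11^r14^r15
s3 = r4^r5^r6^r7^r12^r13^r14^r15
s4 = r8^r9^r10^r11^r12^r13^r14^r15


s1=0, s2=1, s3=1, s4=1

Syndrome = 14 (error at position 14)


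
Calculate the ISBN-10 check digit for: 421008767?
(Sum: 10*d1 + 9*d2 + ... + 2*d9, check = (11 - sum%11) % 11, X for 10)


Weighted sum: 166
166 mod 11 = 1

Check digit: X


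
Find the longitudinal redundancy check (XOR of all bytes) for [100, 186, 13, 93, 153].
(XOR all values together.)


XOR chain: 100 ^ 186 ^ 13 ^ 93 ^ 153 = 23

23


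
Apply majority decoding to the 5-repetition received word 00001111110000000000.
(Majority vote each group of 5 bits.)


Groups: 00001, 11111, 00000, 00000
Majority votes: 0100

0100


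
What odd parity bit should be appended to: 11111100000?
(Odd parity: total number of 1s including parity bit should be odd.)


Number of 1s in data: 6
Parity bit: 1

1


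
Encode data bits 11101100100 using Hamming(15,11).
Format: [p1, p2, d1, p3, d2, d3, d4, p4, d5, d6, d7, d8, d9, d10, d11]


Parity bits: p1=0, p2=1, p3=1, p4=1

011111011100100


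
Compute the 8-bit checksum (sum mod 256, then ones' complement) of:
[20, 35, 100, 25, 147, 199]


Sum = 526 mod 256 = 14
Complement = 241

241


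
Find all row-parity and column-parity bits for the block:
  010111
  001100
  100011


Row parities: 001
Column parities: 111000

Row P: 001, Col P: 111000, Corner: 1


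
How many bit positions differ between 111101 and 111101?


XOR: 000000
Count of 1s: 0

0


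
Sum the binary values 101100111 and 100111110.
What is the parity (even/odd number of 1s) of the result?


101100111 = 359
100111110 = 318
Sum = 677 = 1010100101
1s count = 5

odd parity (5 ones in 1010100101)


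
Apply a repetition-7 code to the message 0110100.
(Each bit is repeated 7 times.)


Each bit -> 7 copies

0000000111111111111110000000111111100000000000000


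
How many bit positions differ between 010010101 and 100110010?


XOR: 110100111
Count of 1s: 6

6


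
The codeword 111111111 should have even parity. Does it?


Number of 1s: 9

No, parity error (9 ones)


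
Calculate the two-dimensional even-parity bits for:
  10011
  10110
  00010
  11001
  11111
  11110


Row parities: 111110
Column parities: 11111

Row P: 111110, Col P: 11111, Corner: 1


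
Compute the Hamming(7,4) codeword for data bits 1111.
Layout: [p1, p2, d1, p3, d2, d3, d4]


Parity bits: p1=1, p2=1, p3=1

1111111


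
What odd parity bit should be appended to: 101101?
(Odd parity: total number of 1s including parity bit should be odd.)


Number of 1s in data: 4
Parity bit: 1

1


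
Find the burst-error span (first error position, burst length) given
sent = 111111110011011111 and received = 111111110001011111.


XOR: 000000000010000000

Burst at position 10, length 1


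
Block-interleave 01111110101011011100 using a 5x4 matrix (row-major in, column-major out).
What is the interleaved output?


Matrix:
  0111
  1110
  1010
  1101
  1100
Read columns: 01111110111110010010

01111110111110010010


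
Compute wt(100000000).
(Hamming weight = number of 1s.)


Counting 1s in 100000000

1


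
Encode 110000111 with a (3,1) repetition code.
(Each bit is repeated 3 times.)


Each bit -> 3 copies

111111000000000000111111111


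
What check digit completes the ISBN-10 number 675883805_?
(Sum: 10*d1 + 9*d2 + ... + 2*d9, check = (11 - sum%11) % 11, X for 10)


Weighted sum: 324
324 mod 11 = 5

Check digit: 6


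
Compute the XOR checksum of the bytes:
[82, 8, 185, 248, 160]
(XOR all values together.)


XOR chain: 82 ^ 8 ^ 185 ^ 248 ^ 160 = 187

187


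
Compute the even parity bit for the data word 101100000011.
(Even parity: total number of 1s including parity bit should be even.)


Number of 1s in data: 5
Parity bit: 1

1


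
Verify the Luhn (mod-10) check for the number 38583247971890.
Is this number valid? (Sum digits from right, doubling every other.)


Luhn sum = 81
81 mod 10 = 1

Invalid (Luhn sum mod 10 = 1)


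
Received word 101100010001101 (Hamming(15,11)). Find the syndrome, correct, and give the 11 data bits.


Syndrome = 0: no error detected

Data: 10000001101 (no errors)


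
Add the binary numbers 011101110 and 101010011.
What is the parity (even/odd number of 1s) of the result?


011101110 = 238
101010011 = 339
Sum = 577 = 1001000001
1s count = 3

odd parity (3 ones in 1001000001)


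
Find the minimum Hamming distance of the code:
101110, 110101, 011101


Comparing all pairs, minimum distance: 2
Can detect 1 errors, correct 0 errors

2


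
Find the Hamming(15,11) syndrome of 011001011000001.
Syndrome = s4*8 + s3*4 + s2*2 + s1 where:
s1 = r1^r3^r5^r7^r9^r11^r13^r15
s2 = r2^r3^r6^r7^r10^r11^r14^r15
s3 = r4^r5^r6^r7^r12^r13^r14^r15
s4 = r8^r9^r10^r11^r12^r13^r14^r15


s1=1, s2=0, s3=0, s4=1

Syndrome = 9 (error at position 9)


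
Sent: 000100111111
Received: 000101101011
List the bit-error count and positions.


XOR: 000001010100

3 error(s) at position(s): 5, 7, 9


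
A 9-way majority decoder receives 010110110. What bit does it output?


Ones: 5 out of 9
Threshold: 5

1 (5/9 voted 1)


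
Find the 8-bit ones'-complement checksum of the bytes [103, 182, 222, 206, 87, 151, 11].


Sum = 962 mod 256 = 194
Complement = 61

61


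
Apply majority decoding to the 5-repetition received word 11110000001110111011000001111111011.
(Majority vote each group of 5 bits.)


Groups: 11110, 00000, 11101, 11011, 00000, 11111, 11011
Majority votes: 1011011

1011011


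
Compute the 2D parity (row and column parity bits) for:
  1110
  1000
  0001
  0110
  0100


Row parities: 11101
Column parities: 0101

Row P: 11101, Col P: 0101, Corner: 0


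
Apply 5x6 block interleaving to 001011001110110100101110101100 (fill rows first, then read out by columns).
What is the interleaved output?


Matrix:
  001011
  001110
  110100
  101110
  101100
Read columns: 001110010011011011111101010000

001110010011011011111101010000


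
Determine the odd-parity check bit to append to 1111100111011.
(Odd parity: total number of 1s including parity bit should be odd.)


Number of 1s in data: 10
Parity bit: 1

1


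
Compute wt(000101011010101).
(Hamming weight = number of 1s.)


Counting 1s in 000101011010101

7


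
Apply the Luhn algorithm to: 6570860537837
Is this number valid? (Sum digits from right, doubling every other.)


Luhn sum = 55
55 mod 10 = 5

Invalid (Luhn sum mod 10 = 5)


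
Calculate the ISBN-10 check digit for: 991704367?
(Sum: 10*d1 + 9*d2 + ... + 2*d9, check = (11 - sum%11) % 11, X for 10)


Weighted sum: 292
292 mod 11 = 6

Check digit: 5


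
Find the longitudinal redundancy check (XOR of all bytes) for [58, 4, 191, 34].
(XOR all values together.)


XOR chain: 58 ^ 4 ^ 191 ^ 34 = 163

163


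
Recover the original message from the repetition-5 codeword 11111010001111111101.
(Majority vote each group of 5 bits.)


Groups: 11111, 01000, 11111, 11101
Majority votes: 1011

1011


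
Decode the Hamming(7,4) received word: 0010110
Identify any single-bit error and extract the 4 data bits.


Syndrome = 0: no error detected

Data: 1110 (no errors)


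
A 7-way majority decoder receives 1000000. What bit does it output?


Ones: 1 out of 7
Threshold: 4

0 (1/7 voted 1)


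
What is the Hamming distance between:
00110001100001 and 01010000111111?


XOR: 01100001011110
Count of 1s: 7

7


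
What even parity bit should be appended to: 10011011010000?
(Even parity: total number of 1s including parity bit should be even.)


Number of 1s in data: 6
Parity bit: 0

0


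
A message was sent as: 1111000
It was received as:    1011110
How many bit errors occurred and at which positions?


XOR: 0100110

3 error(s) at position(s): 1, 4, 5


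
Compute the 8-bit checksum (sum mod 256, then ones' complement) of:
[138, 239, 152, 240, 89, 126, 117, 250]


Sum = 1351 mod 256 = 71
Complement = 184

184


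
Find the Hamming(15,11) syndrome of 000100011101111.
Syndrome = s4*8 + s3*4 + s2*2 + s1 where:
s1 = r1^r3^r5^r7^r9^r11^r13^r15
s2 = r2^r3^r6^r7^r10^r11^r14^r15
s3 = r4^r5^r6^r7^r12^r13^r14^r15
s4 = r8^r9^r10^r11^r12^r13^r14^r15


s1=1, s2=1, s3=1, s4=1

Syndrome = 15 (error at position 15)


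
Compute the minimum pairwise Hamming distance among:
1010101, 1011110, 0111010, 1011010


Comparing all pairs, minimum distance: 1
Can detect 0 errors, correct 0 errors

1


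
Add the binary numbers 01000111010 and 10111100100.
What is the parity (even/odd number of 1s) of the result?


01000111010 = 570
10111100100 = 1508
Sum = 2078 = 100000011110
1s count = 5

odd parity (5 ones in 100000011110)


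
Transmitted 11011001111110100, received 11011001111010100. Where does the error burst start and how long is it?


XOR: 00000000000100000

Burst at position 11, length 1


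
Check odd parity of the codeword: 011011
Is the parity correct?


Number of 1s: 4

No, parity error (4 ones)


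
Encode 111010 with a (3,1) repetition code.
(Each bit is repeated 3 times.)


Each bit -> 3 copies

111111111000111000


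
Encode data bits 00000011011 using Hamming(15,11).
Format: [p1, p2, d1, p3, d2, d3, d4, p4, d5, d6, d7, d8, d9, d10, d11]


Parity bits: p1=0, p2=1, p3=1, p4=0

010100000011011


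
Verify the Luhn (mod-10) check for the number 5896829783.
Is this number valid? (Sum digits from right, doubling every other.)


Luhn sum = 59
59 mod 10 = 9

Invalid (Luhn sum mod 10 = 9)


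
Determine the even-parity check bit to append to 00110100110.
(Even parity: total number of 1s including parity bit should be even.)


Number of 1s in data: 5
Parity bit: 1

1


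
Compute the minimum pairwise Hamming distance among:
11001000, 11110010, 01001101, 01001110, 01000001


Comparing all pairs, minimum distance: 2
Can detect 1 errors, correct 0 errors

2


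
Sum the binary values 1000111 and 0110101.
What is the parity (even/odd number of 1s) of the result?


1000111 = 71
0110101 = 53
Sum = 124 = 1111100
1s count = 5

odd parity (5 ones in 1111100)


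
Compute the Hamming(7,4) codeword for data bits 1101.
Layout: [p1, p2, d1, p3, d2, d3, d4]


Parity bits: p1=1, p2=0, p3=0

1010101


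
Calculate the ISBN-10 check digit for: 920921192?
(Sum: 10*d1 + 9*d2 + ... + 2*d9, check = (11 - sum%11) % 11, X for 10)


Weighted sum: 223
223 mod 11 = 3

Check digit: 8


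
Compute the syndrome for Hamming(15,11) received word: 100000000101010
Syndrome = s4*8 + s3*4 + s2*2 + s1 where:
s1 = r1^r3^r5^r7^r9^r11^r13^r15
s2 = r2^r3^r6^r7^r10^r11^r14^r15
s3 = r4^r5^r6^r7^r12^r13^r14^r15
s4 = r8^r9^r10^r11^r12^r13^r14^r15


s1=1, s2=0, s3=0, s4=1

Syndrome = 9 (error at position 9)


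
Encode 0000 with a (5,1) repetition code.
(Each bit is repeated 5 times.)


Each bit -> 5 copies

00000000000000000000


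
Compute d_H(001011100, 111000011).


XOR: 110011111
Count of 1s: 7

7


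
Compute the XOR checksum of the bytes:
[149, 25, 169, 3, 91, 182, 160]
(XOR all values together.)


XOR chain: 149 ^ 25 ^ 169 ^ 3 ^ 91 ^ 182 ^ 160 = 107

107


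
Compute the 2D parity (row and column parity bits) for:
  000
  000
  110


Row parities: 000
Column parities: 110

Row P: 000, Col P: 110, Corner: 0


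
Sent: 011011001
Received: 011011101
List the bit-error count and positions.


XOR: 000000100

1 error(s) at position(s): 6


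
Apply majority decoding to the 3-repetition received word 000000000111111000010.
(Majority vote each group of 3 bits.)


Groups: 000, 000, 000, 111, 111, 000, 010
Majority votes: 0001100

0001100


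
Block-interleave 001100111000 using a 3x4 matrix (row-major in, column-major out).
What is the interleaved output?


Matrix:
  0011
  0011
  1000
Read columns: 001000110110

001000110110


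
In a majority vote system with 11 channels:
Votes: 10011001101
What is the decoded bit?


Ones: 6 out of 11
Threshold: 6

1 (6/11 voted 1)


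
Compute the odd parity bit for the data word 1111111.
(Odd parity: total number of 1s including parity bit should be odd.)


Number of 1s in data: 7
Parity bit: 0

0


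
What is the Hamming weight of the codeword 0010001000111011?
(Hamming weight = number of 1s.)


Counting 1s in 0010001000111011

7


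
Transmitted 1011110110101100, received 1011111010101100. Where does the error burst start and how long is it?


XOR: 0000001100000000

Burst at position 6, length 2


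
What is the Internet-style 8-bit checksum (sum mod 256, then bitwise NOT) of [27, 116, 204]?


Sum = 347 mod 256 = 91
Complement = 164

164


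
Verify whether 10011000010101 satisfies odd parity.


Number of 1s: 6

No, parity error (6 ones)


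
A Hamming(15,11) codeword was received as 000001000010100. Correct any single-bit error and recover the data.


Syndrome = 0: no error detected

Data: 00100010100 (no errors)


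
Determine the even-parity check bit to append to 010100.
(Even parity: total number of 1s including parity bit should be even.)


Number of 1s in data: 2
Parity bit: 0

0


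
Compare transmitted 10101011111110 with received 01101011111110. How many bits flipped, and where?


XOR: 11000000000000

2 error(s) at position(s): 0, 1


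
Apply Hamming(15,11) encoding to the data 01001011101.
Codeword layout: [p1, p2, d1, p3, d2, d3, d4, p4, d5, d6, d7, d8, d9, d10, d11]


Parity bits: p1=1, p2=0, p3=0, p4=1

100010011011101


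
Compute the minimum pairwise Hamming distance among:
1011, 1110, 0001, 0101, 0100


Comparing all pairs, minimum distance: 1
Can detect 0 errors, correct 0 errors

1


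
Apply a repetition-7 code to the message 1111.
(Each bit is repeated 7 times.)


Each bit -> 7 copies

1111111111111111111111111111


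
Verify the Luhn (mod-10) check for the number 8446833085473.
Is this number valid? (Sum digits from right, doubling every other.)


Luhn sum = 61
61 mod 10 = 1

Invalid (Luhn sum mod 10 = 1)


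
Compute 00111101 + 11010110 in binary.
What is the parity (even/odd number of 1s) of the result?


00111101 = 61
11010110 = 214
Sum = 275 = 100010011
1s count = 4

even parity (4 ones in 100010011)


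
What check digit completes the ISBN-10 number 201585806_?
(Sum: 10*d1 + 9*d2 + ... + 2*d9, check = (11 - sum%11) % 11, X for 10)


Weighted sum: 180
180 mod 11 = 4

Check digit: 7


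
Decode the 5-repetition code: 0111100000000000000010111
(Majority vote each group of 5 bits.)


Groups: 01111, 00000, 00000, 00000, 10111
Majority votes: 10001

10001


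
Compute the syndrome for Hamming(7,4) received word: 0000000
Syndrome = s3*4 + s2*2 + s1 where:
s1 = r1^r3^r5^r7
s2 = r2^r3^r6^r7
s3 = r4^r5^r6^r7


s1=0, s2=0, s3=0

Syndrome = 0 (no error)


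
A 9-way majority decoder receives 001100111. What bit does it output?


Ones: 5 out of 9
Threshold: 5

1 (5/9 voted 1)


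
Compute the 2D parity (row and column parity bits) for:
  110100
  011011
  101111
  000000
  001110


Row parities: 10101
Column parities: 001110

Row P: 10101, Col P: 001110, Corner: 1


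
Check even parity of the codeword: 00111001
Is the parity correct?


Number of 1s: 4

Yes, parity is correct (4 ones)


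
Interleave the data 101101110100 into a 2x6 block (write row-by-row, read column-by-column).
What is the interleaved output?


Matrix:
  101101
  110100
Read columns: 110110110010

110110110010


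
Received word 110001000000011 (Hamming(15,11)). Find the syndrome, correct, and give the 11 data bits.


Syndrome = 4: error at position 4

Data: 00100000011 (corrected bit 4)


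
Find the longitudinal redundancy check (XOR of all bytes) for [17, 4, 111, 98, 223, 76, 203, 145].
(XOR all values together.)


XOR chain: 17 ^ 4 ^ 111 ^ 98 ^ 223 ^ 76 ^ 203 ^ 145 = 209

209


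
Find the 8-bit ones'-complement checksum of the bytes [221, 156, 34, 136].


Sum = 547 mod 256 = 35
Complement = 220

220


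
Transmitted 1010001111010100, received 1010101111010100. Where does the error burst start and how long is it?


XOR: 0000100000000000

Burst at position 4, length 1


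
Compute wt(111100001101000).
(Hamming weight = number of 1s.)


Counting 1s in 111100001101000

7


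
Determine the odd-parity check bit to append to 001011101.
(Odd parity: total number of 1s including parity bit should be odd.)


Number of 1s in data: 5
Parity bit: 0

0


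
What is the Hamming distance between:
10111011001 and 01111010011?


XOR: 11000001010
Count of 1s: 4

4


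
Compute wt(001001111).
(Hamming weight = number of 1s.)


Counting 1s in 001001111

5


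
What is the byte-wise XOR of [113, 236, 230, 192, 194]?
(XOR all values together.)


XOR chain: 113 ^ 236 ^ 230 ^ 192 ^ 194 = 121

121


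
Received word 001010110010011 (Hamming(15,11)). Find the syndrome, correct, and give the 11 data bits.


Syndrome = 3: error at position 3

Data: 01010010011 (corrected bit 3)


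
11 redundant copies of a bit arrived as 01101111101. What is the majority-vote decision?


Ones: 8 out of 11
Threshold: 6

1 (8/11 voted 1)


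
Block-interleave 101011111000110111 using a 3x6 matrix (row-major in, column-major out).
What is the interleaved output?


Matrix:
  101011
  111000
  110111
Read columns: 111011110001101101

111011110001101101


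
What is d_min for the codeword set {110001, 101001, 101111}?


Comparing all pairs, minimum distance: 2
Can detect 1 errors, correct 0 errors

2
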